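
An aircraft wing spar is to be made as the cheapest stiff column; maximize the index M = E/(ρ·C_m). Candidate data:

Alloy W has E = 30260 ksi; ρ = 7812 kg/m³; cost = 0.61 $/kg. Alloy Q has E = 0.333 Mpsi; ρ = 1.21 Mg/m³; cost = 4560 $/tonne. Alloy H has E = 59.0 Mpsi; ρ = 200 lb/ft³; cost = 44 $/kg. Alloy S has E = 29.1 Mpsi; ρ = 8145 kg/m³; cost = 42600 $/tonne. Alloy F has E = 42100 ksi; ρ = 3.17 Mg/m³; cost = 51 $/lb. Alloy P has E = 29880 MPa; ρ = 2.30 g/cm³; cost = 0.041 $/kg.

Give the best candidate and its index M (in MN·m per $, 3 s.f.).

Putting every candidate on a common basis:
  alloy W: E = 208.6 GPa, ρ = 7812 kg/m³, cost = 0.6100 $/kg
  alloy Q: E = 2.296 GPa, ρ = 1210 kg/m³, cost = 4.560 $/kg
  alloy H: E = 406.8 GPa, ρ = 3204 kg/m³, cost = 44.00 $/kg
  alloy S: E = 200.6 GPa, ρ = 8145 kg/m³, cost = 42.60 $/kg
  alloy F: E = 290.3 GPa, ρ = 3170 kg/m³, cost = 112.4 $/kg
  alloy P: E = 29.88 GPa, ρ = 2300 kg/m³, cost = 0.04100 $/kg
  alloy P: M = 317 MN·m per $
  alloy W: M = 43.8 MN·m per $
  alloy H: M = 2.89 MN·m per $
  alloy F: M = 0.814 MN·m per $
  alloy S: M = 0.578 MN·m per $
  alloy Q: M = 0.416 MN·m per $
The maximum is for alloy P.

alloy P, M = 317 MN·m per $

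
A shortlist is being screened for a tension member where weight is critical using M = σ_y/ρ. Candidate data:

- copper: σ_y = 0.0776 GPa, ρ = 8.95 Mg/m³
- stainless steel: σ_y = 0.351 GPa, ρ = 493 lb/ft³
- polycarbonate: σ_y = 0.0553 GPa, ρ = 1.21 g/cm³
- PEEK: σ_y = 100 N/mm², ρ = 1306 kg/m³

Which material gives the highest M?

Convert each candidate to consistent units, then evaluate M:
  copper: σ_y = 77.60 MPa, ρ = 8950 kg/m³
  stainless steel: σ_y = 351.0 MPa, ρ = 7897 kg/m³
  polycarbonate: σ_y = 55.30 MPa, ρ = 1210 kg/m³
  PEEK: σ_y = 100.0 MPa, ρ = 1306 kg/m³
  PEEK: M = 76.6 kN·m/kg
  polycarbonate: M = 45.7 kN·m/kg
  stainless steel: M = 44.4 kN·m/kg
  copper: M = 8.67 kN·m/kg
PEEK has the largest M.

PEEK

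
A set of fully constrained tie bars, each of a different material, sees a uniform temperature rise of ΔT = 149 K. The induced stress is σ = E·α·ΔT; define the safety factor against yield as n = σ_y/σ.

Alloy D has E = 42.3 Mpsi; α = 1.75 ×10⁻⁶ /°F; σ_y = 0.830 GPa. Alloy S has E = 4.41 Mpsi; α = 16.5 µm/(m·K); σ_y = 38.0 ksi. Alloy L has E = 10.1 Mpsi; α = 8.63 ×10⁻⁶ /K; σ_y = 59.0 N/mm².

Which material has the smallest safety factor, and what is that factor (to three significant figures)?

alloy L, n = 0.659

In consistent units (E in GPa, α in ×10⁻⁶/K, σ_y in MPa):
  alloy D: E = 291.6, α = 3.15, σ_y = 830.0 → σ = 137 MPa, n = 6.06
  alloy S: E = 30.41, α = 16.5, σ_y = 262.0 → σ = 74.8 MPa, n = 3.50
  alloy L: E = 69.64, α = 8.63, σ_y = 59.00 → σ = 89.5 MPa, n = 0.659
Alloy L has the lowest safety factor, n = 0.659.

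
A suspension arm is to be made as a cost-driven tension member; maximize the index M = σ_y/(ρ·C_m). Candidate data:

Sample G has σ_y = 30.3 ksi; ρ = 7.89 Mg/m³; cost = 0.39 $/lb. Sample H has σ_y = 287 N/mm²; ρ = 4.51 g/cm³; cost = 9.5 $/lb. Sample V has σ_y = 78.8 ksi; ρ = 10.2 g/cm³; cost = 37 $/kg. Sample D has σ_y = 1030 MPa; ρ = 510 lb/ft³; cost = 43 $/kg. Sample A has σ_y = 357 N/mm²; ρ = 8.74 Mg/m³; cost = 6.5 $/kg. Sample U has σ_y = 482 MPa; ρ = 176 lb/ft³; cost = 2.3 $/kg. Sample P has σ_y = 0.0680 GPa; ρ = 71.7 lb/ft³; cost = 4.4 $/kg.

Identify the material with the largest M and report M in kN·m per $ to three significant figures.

sample U, M = 74.3 kN·m per $

Putting every candidate on a common basis:
  sample G: σ_y = 208.9 MPa, ρ = 7890 kg/m³, cost = 0.8598 $/kg
  sample H: σ_y = 287.0 MPa, ρ = 4510 kg/m³, cost = 20.94 $/kg
  sample V: σ_y = 543.3 MPa, ρ = 10200 kg/m³, cost = 37.00 $/kg
  sample D: σ_y = 1030 MPa, ρ = 8169 kg/m³, cost = 43.00 $/kg
  sample A: σ_y = 357.0 MPa, ρ = 8740 kg/m³, cost = 6.500 $/kg
  sample U: σ_y = 482.0 MPa, ρ = 2819 kg/m³, cost = 2.300 $/kg
  sample P: σ_y = 68.00 MPa, ρ = 1149 kg/m³, cost = 4.400 $/kg
  sample U: M = 74.3 kN·m per $
  sample G: M = 30.8 kN·m per $
  sample P: M = 13.5 kN·m per $
  sample A: M = 6.28 kN·m per $
  sample H: M = 3.04 kN·m per $
  sample D: M = 2.93 kN·m per $
  sample V: M = 1.44 kN·m per $
Sample U ranks first.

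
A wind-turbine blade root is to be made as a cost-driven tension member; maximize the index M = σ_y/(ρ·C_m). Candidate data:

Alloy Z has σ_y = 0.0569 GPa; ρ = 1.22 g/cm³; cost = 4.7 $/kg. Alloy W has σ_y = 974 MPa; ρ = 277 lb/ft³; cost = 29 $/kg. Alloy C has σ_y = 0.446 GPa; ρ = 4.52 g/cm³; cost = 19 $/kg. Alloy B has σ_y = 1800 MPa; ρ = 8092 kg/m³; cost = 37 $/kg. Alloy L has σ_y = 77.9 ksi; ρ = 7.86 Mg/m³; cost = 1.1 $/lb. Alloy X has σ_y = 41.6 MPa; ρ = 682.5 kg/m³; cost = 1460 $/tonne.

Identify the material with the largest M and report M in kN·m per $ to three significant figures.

Normalizing units and computing the index:
  alloy Z: σ_y = 56.90 MPa, ρ = 1220 kg/m³, cost = 4.700 $/kg
  alloy W: σ_y = 974.0 MPa, ρ = 4437 kg/m³, cost = 29.00 $/kg
  alloy C: σ_y = 446.0 MPa, ρ = 4520 kg/m³, cost = 19.00 $/kg
  alloy B: σ_y = 1800 MPa, ρ = 8092 kg/m³, cost = 37.00 $/kg
  alloy L: σ_y = 537.1 MPa, ρ = 7860 kg/m³, cost = 2.425 $/kg
  alloy X: σ_y = 41.60 MPa, ρ = 682.5 kg/m³, cost = 1.460 $/kg
  alloy X: M = 41.7 kN·m per $
  alloy L: M = 28.2 kN·m per $
  alloy Z: M = 9.92 kN·m per $
  alloy W: M = 7.57 kN·m per $
  alloy B: M = 6.01 kN·m per $
  alloy C: M = 5.19 kN·m per $
The maximum is for alloy X.

alloy X, M = 41.7 kN·m per $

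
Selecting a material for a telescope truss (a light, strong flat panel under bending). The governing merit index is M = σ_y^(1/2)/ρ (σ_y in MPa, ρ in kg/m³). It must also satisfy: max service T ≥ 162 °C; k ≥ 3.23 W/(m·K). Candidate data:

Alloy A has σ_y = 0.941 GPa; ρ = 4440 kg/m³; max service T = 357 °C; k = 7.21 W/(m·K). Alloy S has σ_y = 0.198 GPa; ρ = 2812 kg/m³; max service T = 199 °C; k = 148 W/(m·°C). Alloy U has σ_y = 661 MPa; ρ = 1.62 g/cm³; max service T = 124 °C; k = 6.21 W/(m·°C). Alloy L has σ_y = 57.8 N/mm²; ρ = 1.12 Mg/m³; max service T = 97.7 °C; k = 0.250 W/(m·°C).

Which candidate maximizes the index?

Screen on constraints: max service T ≥ 162 °C; k ≥ 3.23 W/(m·K). Survivors: alloy A, alloy S.
Putting every candidate on a common basis:
  alloy A: σ_y = 941.0 MPa, ρ = 4440 kg/m³
  alloy S: σ_y = 198.0 MPa, ρ = 2812 kg/m³
  alloy A: M = 6.91×10⁻³
  alloy S: M = 5.00×10⁻³
Alloy A ranks first.

alloy A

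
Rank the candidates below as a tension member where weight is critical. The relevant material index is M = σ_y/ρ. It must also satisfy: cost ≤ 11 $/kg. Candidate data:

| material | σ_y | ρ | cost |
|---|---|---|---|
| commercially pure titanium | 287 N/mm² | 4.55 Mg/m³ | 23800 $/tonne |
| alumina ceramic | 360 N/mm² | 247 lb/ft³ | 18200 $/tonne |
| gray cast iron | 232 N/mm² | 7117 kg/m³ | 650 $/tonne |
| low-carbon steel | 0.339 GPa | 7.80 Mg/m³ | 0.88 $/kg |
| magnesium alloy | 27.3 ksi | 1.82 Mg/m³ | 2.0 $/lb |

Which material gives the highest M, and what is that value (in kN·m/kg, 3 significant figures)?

Screen on constraints: cost ≤ 11 $/kg. Survivors: gray cast iron, low-carbon steel, magnesium alloy.
Putting every candidate on a common basis:
  gray cast iron: σ_y = 232.0 MPa, ρ = 7117 kg/m³
  low-carbon steel: σ_y = 339.0 MPa, ρ = 7800 kg/m³
  magnesium alloy: σ_y = 188.2 MPa, ρ = 1820 kg/m³
  magnesium alloy: M = 103 kN·m/kg
  low-carbon steel: M = 43.5 kN·m/kg
  gray cast iron: M = 32.6 kN·m/kg
Magnesium alloy ranks first.

magnesium alloy, M = 103 kN·m/kg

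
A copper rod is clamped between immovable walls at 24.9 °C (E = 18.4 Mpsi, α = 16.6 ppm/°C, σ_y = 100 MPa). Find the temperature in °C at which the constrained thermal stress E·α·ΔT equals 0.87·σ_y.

66.2 °C

E = 18.4 Mpsi = 126.9 GPa.
E·α·ΔT = 87.00 MPa ⇒ ΔT = 87.00 / (126.9×10³ × 16.6×10⁻⁶) = 41.31 K.
T = 24.9 + 41.31 = 66.21 °C.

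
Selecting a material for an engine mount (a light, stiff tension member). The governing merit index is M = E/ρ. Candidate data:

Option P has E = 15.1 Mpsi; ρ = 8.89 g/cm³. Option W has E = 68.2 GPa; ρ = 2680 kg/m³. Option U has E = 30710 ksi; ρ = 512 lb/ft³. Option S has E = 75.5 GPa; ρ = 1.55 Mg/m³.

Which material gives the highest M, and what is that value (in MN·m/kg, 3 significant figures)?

Putting every candidate on a common basis:
  option P: E = 104.1 GPa, ρ = 8890 kg/m³
  option W: E = 68.20 GPa, ρ = 2680 kg/m³
  option U: E = 211.7 GPa, ρ = 8201 kg/m³
  option S: E = 75.50 GPa, ρ = 1550 kg/m³
  option S: M = 48.7 MN·m/kg
  option U: M = 25.8 MN·m/kg
  option W: M = 25.4 MN·m/kg
  option P: M = 11.7 MN·m/kg
Highest index: option S.

option S, M = 48.7 MN·m/kg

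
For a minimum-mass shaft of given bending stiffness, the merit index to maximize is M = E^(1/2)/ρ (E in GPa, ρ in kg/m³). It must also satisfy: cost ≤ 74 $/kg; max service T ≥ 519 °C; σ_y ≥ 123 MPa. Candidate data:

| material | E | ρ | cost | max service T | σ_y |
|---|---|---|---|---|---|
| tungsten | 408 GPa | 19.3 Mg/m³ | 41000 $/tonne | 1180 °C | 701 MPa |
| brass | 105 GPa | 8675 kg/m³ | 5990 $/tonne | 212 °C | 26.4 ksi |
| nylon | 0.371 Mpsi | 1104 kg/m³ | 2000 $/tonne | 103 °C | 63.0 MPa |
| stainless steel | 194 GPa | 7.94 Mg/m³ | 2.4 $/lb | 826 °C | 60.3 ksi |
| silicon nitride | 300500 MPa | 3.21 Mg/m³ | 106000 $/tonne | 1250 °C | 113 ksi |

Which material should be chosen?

Screen on constraints: cost ≤ 74 $/kg; max service T ≥ 519 °C; σ_y ≥ 123 MPa. Survivors: tungsten, stainless steel.
In SI units:
  tungsten: E = 408.0 GPa, ρ = 19300 kg/m³
  stainless steel: E = 194.0 GPa, ρ = 7940 kg/m³
  stainless steel: M = 1.75×10⁻³
  tungsten: M = 1.05×10⁻³
Stainless steel ranks first.

stainless steel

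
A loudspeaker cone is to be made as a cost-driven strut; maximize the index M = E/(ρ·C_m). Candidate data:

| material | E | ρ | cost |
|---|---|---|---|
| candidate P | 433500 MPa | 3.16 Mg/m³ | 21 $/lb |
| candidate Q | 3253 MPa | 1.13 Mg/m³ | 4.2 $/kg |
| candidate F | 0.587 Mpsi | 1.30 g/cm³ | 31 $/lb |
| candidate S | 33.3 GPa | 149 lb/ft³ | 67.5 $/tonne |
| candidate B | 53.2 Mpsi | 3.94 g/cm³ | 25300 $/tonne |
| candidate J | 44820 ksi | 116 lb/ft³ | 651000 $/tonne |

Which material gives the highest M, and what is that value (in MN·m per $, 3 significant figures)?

Putting every candidate on a common basis:
  candidate P: E = 433.5 GPa, ρ = 3160 kg/m³, cost = 46.30 $/kg
  candidate Q: E = 3.253 GPa, ρ = 1130 kg/m³, cost = 4.200 $/kg
  candidate F: E = 4.047 GPa, ρ = 1300 kg/m³, cost = 68.34 $/kg
  candidate S: E = 33.30 GPa, ρ = 2387 kg/m³, cost = 0.06750 $/kg
  candidate B: E = 366.8 GPa, ρ = 3940 kg/m³, cost = 25.30 $/kg
  candidate J: E = 309.0 GPa, ρ = 1858 kg/m³, cost = 651.0 $/kg
  candidate S: M = 207 MN·m per $
  candidate B: M = 3.68 MN·m per $
  candidate P: M = 2.96 MN·m per $
  candidate Q: M = 0.685 MN·m per $
  candidate J: M = 0.255 MN·m per $
  candidate F: M = 0.0456 MN·m per $
The maximum is for candidate S.

candidate S, M = 207 MN·m per $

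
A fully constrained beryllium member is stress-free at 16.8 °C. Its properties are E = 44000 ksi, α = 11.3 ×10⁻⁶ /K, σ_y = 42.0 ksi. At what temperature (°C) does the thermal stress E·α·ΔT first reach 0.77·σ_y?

81.8 °C

E = 44000 ksi = 303.4 GPa.
σ_y = 42.0 ksi = 289.6 MPa.
E·α·ΔT = 223.0 MPa ⇒ ΔT = 223.0 / (303.4×10³ × 11.3×10⁻⁶) = 65.04 K.
T = 16.8 + 65.04 = 81.84 °C.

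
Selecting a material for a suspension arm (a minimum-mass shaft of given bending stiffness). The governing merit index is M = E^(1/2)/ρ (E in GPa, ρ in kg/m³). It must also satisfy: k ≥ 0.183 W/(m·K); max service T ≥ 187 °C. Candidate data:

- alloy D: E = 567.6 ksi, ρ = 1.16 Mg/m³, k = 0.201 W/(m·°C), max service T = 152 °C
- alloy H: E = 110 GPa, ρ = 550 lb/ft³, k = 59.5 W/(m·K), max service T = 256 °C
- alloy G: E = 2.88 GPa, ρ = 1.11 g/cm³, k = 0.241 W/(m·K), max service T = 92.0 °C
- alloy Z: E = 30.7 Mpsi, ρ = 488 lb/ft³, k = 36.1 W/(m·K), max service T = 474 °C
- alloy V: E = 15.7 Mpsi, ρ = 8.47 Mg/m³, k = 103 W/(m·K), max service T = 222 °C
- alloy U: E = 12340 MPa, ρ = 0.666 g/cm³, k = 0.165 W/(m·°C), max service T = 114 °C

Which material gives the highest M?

Screen on constraints: k ≥ 0.183 W/(m·K); max service T ≥ 187 °C. Survivors: alloy H, alloy Z, alloy V.
After converting to SI:
  alloy H: E = 110.0 GPa, ρ = 8810 kg/m³
  alloy Z: E = 211.7 GPa, ρ = 7817 kg/m³
  alloy V: E = 108.2 GPa, ρ = 8470 kg/m³
  alloy Z: M = 1.86×10⁻³
  alloy V: M = 1.23×10⁻³
  alloy H: M = 1.19×10⁻³
Alloy Z has the largest M.

alloy Z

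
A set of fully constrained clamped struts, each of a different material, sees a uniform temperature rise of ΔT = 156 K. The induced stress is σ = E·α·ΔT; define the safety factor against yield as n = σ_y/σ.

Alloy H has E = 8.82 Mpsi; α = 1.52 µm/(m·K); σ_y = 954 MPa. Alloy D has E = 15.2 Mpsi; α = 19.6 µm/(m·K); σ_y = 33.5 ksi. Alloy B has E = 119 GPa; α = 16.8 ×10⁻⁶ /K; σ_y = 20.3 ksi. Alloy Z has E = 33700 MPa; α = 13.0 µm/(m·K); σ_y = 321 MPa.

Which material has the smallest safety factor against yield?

alloy B

In consistent units (E in GPa, α in ×10⁻⁶/K, σ_y in MPa):
  alloy H: E = 60.81, α = 1.52, σ_y = 954.0 → σ = 14.4 MPa, n = 66.2
  alloy D: E = 104.8, α = 19.6, σ_y = 231.0 → σ = 320 MPa, n = 0.721
  alloy B: E = 119.0, α = 16.8, σ_y = 140.0 → σ = 312 MPa, n = 0.449
  alloy Z: E = 33.70, α = 13.0, σ_y = 321.0 → σ = 68.3 MPa, n = 4.70
Alloy B has the lowest safety factor, n = 0.449.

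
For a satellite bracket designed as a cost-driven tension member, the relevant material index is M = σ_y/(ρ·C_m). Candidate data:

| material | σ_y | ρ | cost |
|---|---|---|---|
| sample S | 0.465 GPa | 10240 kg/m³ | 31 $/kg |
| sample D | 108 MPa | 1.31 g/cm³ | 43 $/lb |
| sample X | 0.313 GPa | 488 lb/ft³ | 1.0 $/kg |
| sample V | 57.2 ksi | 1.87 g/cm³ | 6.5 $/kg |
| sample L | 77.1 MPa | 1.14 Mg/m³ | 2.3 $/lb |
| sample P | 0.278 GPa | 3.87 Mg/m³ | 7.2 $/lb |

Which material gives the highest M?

sample X

Normalizing units and computing the index:
  sample S: σ_y = 465.0 MPa, ρ = 10240 kg/m³, cost = 31.00 $/kg
  sample D: σ_y = 108.0 MPa, ρ = 1310 kg/m³, cost = 94.80 $/kg
  sample X: σ_y = 313.0 MPa, ρ = 7817 kg/m³, cost = 1.000 $/kg
  sample V: σ_y = 394.4 MPa, ρ = 1870 kg/m³, cost = 6.500 $/kg
  sample L: σ_y = 77.10 MPa, ρ = 1140 kg/m³, cost = 5.071 $/kg
  sample P: σ_y = 278.0 MPa, ρ = 3870 kg/m³, cost = 15.87 $/kg
  sample X: M = 40.0 kN·m per $
  sample V: M = 32.4 kN·m per $
  sample L: M = 13.3 kN·m per $
  sample P: M = 4.53 kN·m per $
  sample S: M = 1.46 kN·m per $
  sample D: M = 0.870 kN·m per $
Sample X ranks first.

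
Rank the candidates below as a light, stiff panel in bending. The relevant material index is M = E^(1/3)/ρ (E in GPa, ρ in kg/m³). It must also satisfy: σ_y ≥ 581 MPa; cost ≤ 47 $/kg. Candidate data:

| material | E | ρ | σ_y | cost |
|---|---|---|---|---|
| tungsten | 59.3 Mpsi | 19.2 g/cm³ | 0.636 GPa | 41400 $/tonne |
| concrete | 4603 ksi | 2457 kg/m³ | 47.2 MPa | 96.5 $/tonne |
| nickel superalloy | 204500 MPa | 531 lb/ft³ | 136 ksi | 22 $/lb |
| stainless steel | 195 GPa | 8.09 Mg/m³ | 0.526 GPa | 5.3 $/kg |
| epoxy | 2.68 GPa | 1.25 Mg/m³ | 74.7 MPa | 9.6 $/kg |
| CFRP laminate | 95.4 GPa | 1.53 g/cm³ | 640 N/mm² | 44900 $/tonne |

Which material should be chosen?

CFRP laminate

Screen on constraints: σ_y ≥ 581 MPa; cost ≤ 47 $/kg. Survivors: tungsten, CFRP laminate.
Normalizing units and computing the index:
  tungsten: E = 408.9 GPa, ρ = 19200 kg/m³
  CFRP laminate: E = 95.40 GPa, ρ = 1530 kg/m³
  CFRP laminate: M = 2.99×10⁻³
  tungsten: M = 0.387×10⁻³
The maximum is for CFRP laminate.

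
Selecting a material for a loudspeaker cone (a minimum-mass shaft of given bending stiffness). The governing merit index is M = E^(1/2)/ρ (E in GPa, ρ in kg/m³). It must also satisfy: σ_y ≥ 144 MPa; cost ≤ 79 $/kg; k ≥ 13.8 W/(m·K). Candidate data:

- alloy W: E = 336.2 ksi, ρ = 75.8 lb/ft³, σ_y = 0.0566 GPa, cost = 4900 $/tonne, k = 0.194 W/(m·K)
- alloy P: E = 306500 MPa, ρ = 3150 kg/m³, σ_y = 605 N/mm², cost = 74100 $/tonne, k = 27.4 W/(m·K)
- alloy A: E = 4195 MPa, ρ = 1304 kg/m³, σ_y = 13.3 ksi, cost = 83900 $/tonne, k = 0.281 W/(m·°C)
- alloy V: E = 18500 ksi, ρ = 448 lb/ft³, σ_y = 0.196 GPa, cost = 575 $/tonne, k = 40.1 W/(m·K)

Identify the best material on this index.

Screen on constraints: σ_y ≥ 144 MPa; cost ≤ 79 $/kg; k ≥ 13.8 W/(m·K). Survivors: alloy P, alloy V.
Normalizing units and computing the index:
  alloy P: E = 306.5 GPa, ρ = 3150 kg/m³
  alloy V: E = 127.6 GPa, ρ = 7176 kg/m³
  alloy P: M = 5.56×10⁻³
  alloy V: M = 1.57×10⁻³
Alloy P ranks first.

alloy P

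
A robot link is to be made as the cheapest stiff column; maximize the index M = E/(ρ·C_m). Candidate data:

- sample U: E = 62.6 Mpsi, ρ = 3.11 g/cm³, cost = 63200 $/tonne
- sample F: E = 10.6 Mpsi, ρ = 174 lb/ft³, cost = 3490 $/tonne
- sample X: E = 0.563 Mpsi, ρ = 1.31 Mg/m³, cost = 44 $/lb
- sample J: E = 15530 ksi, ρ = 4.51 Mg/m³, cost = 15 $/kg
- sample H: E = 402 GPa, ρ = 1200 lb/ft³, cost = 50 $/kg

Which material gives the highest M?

Putting every candidate on a common basis:
  sample U: E = 431.6 GPa, ρ = 3110 kg/m³, cost = 63.20 $/kg
  sample F: E = 73.08 GPa, ρ = 2787 kg/m³, cost = 3.490 $/kg
  sample X: E = 3.882 GPa, ρ = 1310 kg/m³, cost = 97.00 $/kg
  sample J: E = 107.1 GPa, ρ = 4510 kg/m³, cost = 15.00 $/kg
  sample H: E = 402.0 GPa, ρ = 19220 kg/m³, cost = 50.00 $/kg
  sample F: M = 7.51 MN·m per $
  sample U: M = 2.20 MN·m per $
  sample J: M = 1.58 MN·m per $
  sample H: M = 0.418 MN·m per $
  sample X: M = 0.0305 MN·m per $
The maximum is for sample F.

sample F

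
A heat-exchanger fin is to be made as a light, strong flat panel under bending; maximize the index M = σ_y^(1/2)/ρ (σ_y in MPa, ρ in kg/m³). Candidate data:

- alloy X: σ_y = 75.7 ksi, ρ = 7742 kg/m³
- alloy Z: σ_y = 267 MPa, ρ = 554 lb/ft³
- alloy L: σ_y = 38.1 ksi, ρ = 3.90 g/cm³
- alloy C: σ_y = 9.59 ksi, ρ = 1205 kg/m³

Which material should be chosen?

After converting to SI:
  alloy X: σ_y = 521.9 MPa, ρ = 7742 kg/m³
  alloy Z: σ_y = 267.0 MPa, ρ = 8874 kg/m³
  alloy L: σ_y = 262.7 MPa, ρ = 3900 kg/m³
  alloy C: σ_y = 66.12 MPa, ρ = 1205 kg/m³
  alloy C: M = 6.75×10⁻³
  alloy L: M = 4.16×10⁻³
  alloy X: M = 2.95×10⁻³
  alloy Z: M = 1.84×10⁻³
Highest index: alloy C.

alloy C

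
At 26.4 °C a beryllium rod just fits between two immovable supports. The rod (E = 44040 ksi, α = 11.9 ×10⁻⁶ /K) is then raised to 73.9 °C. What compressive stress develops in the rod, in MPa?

E = 44040 ksi = 303.6 GPa.
ΔT = 47.50 K. Constrained thermal stress σ = E·α·ΔT = 303.6×10³ MPa × 11.9×10⁻⁶ × 47.50 = 172 MPa (compressive).

172 MPa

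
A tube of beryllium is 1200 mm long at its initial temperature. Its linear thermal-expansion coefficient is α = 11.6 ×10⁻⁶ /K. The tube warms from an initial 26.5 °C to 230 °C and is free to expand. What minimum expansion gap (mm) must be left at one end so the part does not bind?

ΔT = 230 − 26.5 = 203.5 K.
ΔL = α·L₀·ΔT = 11.6×10⁻⁶ × 1200 mm × 203.5 K = 2.83 mm.

2.83 mm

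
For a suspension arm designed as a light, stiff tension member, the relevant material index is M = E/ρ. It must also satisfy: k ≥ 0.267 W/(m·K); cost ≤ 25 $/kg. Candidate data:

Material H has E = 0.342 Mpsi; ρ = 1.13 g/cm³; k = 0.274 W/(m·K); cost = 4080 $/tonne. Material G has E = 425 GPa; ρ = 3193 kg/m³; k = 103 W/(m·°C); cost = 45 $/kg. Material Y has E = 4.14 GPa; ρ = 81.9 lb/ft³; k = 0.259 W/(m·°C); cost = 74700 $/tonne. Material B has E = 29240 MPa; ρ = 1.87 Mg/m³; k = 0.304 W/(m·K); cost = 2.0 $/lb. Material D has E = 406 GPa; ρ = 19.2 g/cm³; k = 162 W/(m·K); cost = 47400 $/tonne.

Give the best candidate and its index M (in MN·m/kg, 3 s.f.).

material B, M = 15.6 MN·m/kg

Screen on constraints: k ≥ 0.267 W/(m·K); cost ≤ 25 $/kg. Survivors: material H, material B.
Normalizing units and computing the index:
  material H: E = 2.358 GPa, ρ = 1130 kg/m³
  material B: E = 29.24 GPa, ρ = 1870 kg/m³
  material B: M = 15.6 MN·m/kg
  material H: M = 2.09 MN·m/kg
Material B ranks first.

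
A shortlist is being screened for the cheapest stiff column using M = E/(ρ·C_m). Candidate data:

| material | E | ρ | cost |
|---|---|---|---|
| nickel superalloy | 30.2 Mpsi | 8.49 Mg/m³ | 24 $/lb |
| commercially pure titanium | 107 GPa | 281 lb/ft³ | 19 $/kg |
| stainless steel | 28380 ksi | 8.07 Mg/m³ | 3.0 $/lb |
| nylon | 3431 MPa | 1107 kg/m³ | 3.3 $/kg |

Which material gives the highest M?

In SI units:
  nickel superalloy: E = 208.2 GPa, ρ = 8490 kg/m³, cost = 52.91 $/kg
  commercially pure titanium: E = 107.0 GPa, ρ = 4501 kg/m³, cost = 19.00 $/kg
  stainless steel: E = 195.7 GPa, ρ = 8070 kg/m³, cost = 6.614 $/kg
  nylon: E = 3.431 GPa, ρ = 1107 kg/m³, cost = 3.300 $/kg
  stainless steel: M = 3.67 MN·m per $
  commercially pure titanium: M = 1.25 MN·m per $
  nylon: M = 0.939 MN·m per $
  nickel superalloy: M = 0.464 MN·m per $
The maximum is for stainless steel.

stainless steel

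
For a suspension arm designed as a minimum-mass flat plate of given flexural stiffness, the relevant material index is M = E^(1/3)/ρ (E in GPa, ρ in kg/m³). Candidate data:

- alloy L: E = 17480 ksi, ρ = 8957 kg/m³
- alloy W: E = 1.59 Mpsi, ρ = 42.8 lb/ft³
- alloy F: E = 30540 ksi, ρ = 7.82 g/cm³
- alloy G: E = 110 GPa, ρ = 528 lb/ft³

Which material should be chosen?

alloy W

Normalizing units and computing the index:
  alloy L: E = 120.5 GPa, ρ = 8957 kg/m³
  alloy W: E = 10.96 GPa, ρ = 685.6 kg/m³
  alloy F: E = 210.6 GPa, ρ = 7820 kg/m³
  alloy G: E = 110.0 GPa, ρ = 8458 kg/m³
  alloy W: M = 3.24×10⁻³
  alloy F: M = 0.761×10⁻³
  alloy G: M = 0.567×10⁻³
  alloy L: M = 0.551×10⁻³
Alloy W ranks first.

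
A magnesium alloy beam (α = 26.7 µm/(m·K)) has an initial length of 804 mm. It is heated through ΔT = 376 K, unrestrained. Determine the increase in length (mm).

8.07 mm

ΔL = α·L₀·ΔT = 26.7×10⁻⁶ × 804 mm × 376.0 K = 8.07 mm.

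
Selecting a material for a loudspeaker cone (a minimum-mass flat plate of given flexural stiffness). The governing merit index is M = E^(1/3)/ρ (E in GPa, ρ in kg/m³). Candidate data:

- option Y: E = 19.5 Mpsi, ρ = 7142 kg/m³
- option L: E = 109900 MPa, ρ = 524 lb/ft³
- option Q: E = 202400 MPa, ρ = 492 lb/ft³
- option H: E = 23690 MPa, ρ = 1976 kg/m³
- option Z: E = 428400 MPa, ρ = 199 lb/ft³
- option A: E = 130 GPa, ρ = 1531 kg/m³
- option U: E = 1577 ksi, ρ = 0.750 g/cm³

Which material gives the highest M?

option A

Normalizing units and computing the index:
  option Y: E = 134.4 GPa, ρ = 7142 kg/m³
  option L: E = 109.9 GPa, ρ = 8394 kg/m³
  option Q: E = 202.4 GPa, ρ = 7881 kg/m³
  option H: E = 23.69 GPa, ρ = 1976 kg/m³
  option Z: E = 428.4 GPa, ρ = 3188 kg/m³
  option A: E = 130.0 GPa, ρ = 1531 kg/m³
  option U: E = 10.87 GPa, ρ = 750.0 kg/m³
  option A: M = 3.31×10⁻³
  option U: M = 2.95×10⁻³
  option Z: M = 2.36×10⁻³
  option H: M = 1.45×10⁻³
  option Q: M = 0.745×10⁻³
  option Y: M = 0.717×10⁻³
  option L: M = 0.571×10⁻³
Option A ranks first.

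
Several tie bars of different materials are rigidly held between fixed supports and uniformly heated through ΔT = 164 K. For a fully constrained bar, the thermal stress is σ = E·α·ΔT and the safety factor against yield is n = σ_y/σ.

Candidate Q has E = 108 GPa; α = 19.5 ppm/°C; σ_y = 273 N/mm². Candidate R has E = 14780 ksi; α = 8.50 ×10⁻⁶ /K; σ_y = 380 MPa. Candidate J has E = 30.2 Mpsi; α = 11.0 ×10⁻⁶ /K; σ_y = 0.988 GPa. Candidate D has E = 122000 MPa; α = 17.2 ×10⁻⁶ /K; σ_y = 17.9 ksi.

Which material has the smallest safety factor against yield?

candidate D

Converting E to GPa, α to ×10⁻⁶/K, σ_y to MPa, then σ and n for each:
  candidate Q: E = 108.0, α = 19.5, σ_y = 273.0 → σ = 345 MPa, n = 0.790
  candidate R: E = 101.9, α = 8.50, σ_y = 380.0 → σ = 142 MPa, n = 2.68
  candidate J: E = 208.2, α = 11.0, σ_y = 988.0 → σ = 376 MPa, n = 2.63
  candidate D: E = 122.0, α = 17.2, σ_y = 123.4 → σ = 344 MPa, n = 0.359
Smallest n: candidate D with n = 0.359.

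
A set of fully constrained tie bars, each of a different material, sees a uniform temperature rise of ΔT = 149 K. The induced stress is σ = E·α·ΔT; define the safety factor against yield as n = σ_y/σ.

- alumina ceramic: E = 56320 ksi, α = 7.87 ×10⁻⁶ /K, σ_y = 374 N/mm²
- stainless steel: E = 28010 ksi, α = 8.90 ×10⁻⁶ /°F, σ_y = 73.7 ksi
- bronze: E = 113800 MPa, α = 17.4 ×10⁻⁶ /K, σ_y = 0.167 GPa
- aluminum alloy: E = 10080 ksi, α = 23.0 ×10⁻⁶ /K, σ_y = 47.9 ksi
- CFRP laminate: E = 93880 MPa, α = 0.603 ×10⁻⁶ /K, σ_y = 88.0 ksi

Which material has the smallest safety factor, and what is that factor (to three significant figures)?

bronze, n = 0.566

In consistent units (E in GPa, α in ×10⁻⁶/K, σ_y in MPa):
  alumina ceramic: E = 388.3, α = 7.87, σ_y = 374.0 → σ = 455 MPa, n = 0.821
  stainless steel: E = 193.1, α = 16.0, σ_y = 508.1 → σ = 461 MPa, n = 1.10
  bronze: E = 113.8, α = 17.4, σ_y = 167.0 → σ = 295 MPa, n = 0.566
  aluminum alloy: E = 69.50, α = 23.0, σ_y = 330.3 → σ = 238 MPa, n = 1.39
  CFRP laminate: E = 93.88, α = 0.603, σ_y = 606.7 → σ = 8.43 MPa, n = 71.9
Bronze has the lowest safety factor, n = 0.566.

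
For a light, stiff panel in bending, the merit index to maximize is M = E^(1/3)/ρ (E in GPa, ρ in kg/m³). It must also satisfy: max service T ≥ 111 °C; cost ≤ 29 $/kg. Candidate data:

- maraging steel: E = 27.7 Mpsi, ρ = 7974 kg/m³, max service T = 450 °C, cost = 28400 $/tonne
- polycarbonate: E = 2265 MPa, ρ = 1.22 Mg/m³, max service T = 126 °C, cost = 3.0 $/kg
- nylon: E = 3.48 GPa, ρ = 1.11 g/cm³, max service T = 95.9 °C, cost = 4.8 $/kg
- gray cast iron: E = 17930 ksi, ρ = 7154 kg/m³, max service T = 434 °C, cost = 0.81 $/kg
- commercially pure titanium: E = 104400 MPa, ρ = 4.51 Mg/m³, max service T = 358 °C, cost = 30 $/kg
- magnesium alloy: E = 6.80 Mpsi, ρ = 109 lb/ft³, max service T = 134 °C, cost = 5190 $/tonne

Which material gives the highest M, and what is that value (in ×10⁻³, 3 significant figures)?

magnesium alloy, M = 2.07×10⁻³

Screen on constraints: max service T ≥ 111 °C; cost ≤ 29 $/kg. Survivors: maraging steel, polycarbonate, gray cast iron, magnesium alloy.
After converting to SI:
  maraging steel: E = 191.0 GPa, ρ = 7974 kg/m³
  polycarbonate: E = 2.265 GPa, ρ = 1220 kg/m³
  gray cast iron: E = 123.6 GPa, ρ = 7154 kg/m³
  magnesium alloy: E = 46.88 GPa, ρ = 1746 kg/m³
  magnesium alloy: M = 2.07×10⁻³
  polycarbonate: M = 1.08×10⁻³
  maraging steel: M = 0.722×10⁻³
  gray cast iron: M = 0.696×10⁻³
Highest index: magnesium alloy.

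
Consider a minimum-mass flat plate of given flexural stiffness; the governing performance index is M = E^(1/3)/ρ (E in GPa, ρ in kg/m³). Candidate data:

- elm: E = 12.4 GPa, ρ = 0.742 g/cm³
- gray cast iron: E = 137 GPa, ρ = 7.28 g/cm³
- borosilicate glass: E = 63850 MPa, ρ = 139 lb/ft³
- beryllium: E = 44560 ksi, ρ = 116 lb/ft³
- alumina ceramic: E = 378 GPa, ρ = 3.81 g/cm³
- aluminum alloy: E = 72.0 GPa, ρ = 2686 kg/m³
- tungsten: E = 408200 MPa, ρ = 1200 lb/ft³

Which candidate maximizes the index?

Convert each candidate to consistent units, then evaluate M:
  elm: E = 12.40 GPa, ρ = 742.0 kg/m³
  gray cast iron: E = 137.0 GPa, ρ = 7280 kg/m³
  borosilicate glass: E = 63.85 GPa, ρ = 2227 kg/m³
  beryllium: E = 307.2 GPa, ρ = 1858 kg/m³
  alumina ceramic: E = 378.0 GPa, ρ = 3810 kg/m³
  aluminum alloy: E = 72.00 GPa, ρ = 2686 kg/m³
  tungsten: E = 408.2 GPa, ρ = 19220 kg/m³
  beryllium: M = 3.63×10⁻³
  elm: M = 3.12×10⁻³
  alumina ceramic: M = 1.90×10⁻³
  borosilicate glass: M = 1.80×10⁻³
  aluminum alloy: M = 1.55×10⁻³
  gray cast iron: M = 0.708×10⁻³
  tungsten: M = 0.386×10⁻³
Beryllium ranks first.

beryllium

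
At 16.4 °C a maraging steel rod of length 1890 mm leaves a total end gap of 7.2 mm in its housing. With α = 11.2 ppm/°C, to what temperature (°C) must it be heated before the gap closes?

357 °C

α·L₀·ΔT = 7.2 mm ⇒ ΔT = 7.2 / (11.2×10⁻⁶ × 1890.0) = 340.1 K.
T = 16.4 + 340.1 = 356.5 °C.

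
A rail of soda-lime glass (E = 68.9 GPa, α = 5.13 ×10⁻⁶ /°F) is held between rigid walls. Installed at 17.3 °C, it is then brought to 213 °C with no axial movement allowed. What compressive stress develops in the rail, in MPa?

125 MPa

α = 5.13×10⁻⁶/°F × 9/5 = 9.23×10⁻⁶/K.
ΔT = 195.7 K. Constrained thermal stress σ = E·α·ΔT = 68.90×10³ MPa × 9.23×10⁻⁶ × 195.7 = 125 MPa (compressive).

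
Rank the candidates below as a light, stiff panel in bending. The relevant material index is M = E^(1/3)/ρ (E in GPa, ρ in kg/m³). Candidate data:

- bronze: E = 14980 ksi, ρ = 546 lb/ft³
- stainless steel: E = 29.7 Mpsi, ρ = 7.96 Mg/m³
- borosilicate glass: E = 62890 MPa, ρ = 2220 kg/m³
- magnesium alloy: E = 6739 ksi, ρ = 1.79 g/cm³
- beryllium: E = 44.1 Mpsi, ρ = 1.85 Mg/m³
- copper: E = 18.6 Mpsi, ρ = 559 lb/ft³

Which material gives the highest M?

After converting to SI:
  bronze: E = 103.3 GPa, ρ = 8746 kg/m³
  stainless steel: E = 204.8 GPa, ρ = 7960 kg/m³
  borosilicate glass: E = 62.89 GPa, ρ = 2220 kg/m³
  magnesium alloy: E = 46.46 GPa, ρ = 1790 kg/m³
  beryllium: E = 304.1 GPa, ρ = 1850 kg/m³
  copper: E = 128.2 GPa, ρ = 8954 kg/m³
  beryllium: M = 3.63×10⁻³
  magnesium alloy: M = 2.01×10⁻³
  borosilicate glass: M = 1.79×10⁻³
  stainless steel: M = 0.740×10⁻³
  copper: M = 0.563×10⁻³
  bronze: M = 0.536×10⁻³
Highest index: beryllium.

beryllium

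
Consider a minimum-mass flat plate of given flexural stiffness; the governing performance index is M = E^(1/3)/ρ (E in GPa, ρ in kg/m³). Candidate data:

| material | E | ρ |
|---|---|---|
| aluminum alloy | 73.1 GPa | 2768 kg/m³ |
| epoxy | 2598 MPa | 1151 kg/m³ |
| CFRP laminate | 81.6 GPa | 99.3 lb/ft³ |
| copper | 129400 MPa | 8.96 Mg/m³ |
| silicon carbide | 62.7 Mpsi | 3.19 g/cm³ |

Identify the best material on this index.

CFRP laminate

After converting to SI:
  aluminum alloy: E = 73.10 GPa, ρ = 2768 kg/m³
  epoxy: E = 2.598 GPa, ρ = 1151 kg/m³
  CFRP laminate: E = 81.60 GPa, ρ = 1591 kg/m³
  copper: E = 129.4 GPa, ρ = 8960 kg/m³
  silicon carbide: E = 432.3 GPa, ρ = 3190 kg/m³
  CFRP laminate: M = 2.73×10⁻³
  silicon carbide: M = 2.37×10⁻³
  aluminum alloy: M = 1.51×10⁻³
  epoxy: M = 1.19×10⁻³
  copper: M = 0.565×10⁻³
Highest index: CFRP laminate.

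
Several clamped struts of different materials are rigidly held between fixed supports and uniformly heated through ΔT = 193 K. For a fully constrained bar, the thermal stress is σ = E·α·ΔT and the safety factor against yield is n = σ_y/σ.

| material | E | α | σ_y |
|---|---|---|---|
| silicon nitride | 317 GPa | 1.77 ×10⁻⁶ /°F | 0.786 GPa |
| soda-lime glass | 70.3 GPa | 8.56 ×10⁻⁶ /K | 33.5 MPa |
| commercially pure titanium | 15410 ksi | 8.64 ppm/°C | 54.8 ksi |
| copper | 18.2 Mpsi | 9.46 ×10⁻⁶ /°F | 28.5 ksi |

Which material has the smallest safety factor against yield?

soda-lime glass

With everything in SI (GPa, ×10⁻⁶/K, MPa):
  silicon nitride: E = 317.0, α = 3.19, σ_y = 786.0 → σ = 195 MPa, n = 4.03
  soda-lime glass: E = 70.30, α = 8.56, σ_y = 33.50 → σ = 116 MPa, n = 0.288
  commercially pure titanium: E = 106.2, α = 8.64, σ_y = 377.8 → σ = 177 MPa, n = 2.13
  copper: E = 125.5, α = 17.0, σ_y = 196.5 → σ = 412 MPa, n = 0.476
Soda-lime glass has the lowest safety factor, n = 0.288.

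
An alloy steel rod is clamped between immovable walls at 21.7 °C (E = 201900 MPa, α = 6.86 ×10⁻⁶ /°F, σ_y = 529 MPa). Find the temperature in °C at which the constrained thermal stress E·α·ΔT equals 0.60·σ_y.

149 °C

E = 201900 MPa = 201.9 GPa.
α = 6.86×10⁻⁶/°F × 9/5 = 12.3×10⁻⁶/K.
E·α·ΔT = 317.4 MPa ⇒ ΔT = 317.4 / (201.9×10³ × 12.3×10⁻⁶) = 127.3 K.
T = 21.7 + 127.3 = 149.0 °C.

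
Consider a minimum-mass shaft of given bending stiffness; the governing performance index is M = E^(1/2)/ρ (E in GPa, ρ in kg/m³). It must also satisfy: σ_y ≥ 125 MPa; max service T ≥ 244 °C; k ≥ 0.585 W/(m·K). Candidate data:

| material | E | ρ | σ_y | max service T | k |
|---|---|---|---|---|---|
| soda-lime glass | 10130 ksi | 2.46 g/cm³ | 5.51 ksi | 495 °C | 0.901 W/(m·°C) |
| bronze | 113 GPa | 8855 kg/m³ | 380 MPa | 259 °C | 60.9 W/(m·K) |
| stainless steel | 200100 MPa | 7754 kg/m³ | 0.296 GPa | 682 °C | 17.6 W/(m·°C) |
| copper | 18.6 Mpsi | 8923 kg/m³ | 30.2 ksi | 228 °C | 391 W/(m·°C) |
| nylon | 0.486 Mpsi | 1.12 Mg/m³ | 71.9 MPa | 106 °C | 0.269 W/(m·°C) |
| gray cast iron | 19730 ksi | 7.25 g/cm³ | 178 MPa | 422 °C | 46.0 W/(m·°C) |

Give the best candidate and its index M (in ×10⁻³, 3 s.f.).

stainless steel, M = 1.82×10⁻³

Screen on constraints: σ_y ≥ 125 MPa; max service T ≥ 244 °C; k ≥ 0.585 W/(m·K). Survivors: bronze, stainless steel, gray cast iron.
Putting every candidate on a common basis:
  bronze: E = 113.0 GPa, ρ = 8855 kg/m³
  stainless steel: E = 200.1 GPa, ρ = 7754 kg/m³
  gray cast iron: E = 136.0 GPa, ρ = 7250 kg/m³
  stainless steel: M = 1.82×10⁻³
  gray cast iron: M = 1.61×10⁻³
  bronze: M = 1.20×10⁻³
The maximum is for stainless steel.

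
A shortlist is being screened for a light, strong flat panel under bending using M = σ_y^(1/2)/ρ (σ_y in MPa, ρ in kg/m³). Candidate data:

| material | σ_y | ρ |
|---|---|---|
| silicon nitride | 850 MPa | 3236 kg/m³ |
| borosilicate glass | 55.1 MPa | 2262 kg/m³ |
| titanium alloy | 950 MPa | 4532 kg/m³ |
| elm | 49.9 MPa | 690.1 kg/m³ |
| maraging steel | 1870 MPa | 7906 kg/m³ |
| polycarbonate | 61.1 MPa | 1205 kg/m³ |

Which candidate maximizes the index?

Evaluate M for each candidate:
  elm: M = 10.2×10⁻³
  silicon nitride: M = 9.01×10⁻³
  titanium alloy: M = 6.80×10⁻³
  polycarbonate: M = 6.49×10⁻³
  maraging steel: M = 5.47×10⁻³
  borosilicate glass: M = 3.28×10⁻³
Elm ranks first.

elm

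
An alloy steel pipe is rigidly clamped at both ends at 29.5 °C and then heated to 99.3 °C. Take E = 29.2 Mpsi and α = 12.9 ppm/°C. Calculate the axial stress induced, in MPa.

181 MPa

E = 29.2 Mpsi = 201.3 GPa.
ΔT = 69.80 K. Constrained thermal stress σ = E·α·ΔT = 201.3×10³ MPa × 12.9×10⁻⁶ × 69.80 = 181 MPa (compressive).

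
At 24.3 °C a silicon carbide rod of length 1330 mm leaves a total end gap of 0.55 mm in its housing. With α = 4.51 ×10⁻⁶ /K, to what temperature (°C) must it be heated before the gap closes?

α·L₀·ΔT = 0.55 mm ⇒ ΔT = 0.55 / (4.51×10⁻⁶ × 1330.0) = 91.69 K.
T = 24.3 + 91.69 = 116.0 °C.

116 °C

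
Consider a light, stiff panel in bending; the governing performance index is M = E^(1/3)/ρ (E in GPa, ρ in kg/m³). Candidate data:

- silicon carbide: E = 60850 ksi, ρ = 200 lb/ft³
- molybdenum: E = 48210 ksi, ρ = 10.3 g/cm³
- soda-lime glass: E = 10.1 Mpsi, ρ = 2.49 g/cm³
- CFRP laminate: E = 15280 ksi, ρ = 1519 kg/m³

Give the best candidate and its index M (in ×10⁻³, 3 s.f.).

CFRP laminate, M = 3.11×10⁻³

After converting to SI:
  silicon carbide: E = 419.5 GPa, ρ = 3204 kg/m³
  molybdenum: E = 332.4 GPa, ρ = 10300 kg/m³
  soda-lime glass: E = 69.64 GPa, ρ = 2490 kg/m³
  CFRP laminate: E = 105.4 GPa, ρ = 1519 kg/m³
  CFRP laminate: M = 3.11×10⁻³
  silicon carbide: M = 2.34×10⁻³
  soda-lime glass: M = 1.65×10⁻³
  molybdenum: M = 0.673×10⁻³
The maximum is for CFRP laminate.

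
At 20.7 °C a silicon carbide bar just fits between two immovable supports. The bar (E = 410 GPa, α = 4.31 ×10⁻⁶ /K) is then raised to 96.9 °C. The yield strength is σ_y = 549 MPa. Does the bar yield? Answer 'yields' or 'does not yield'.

ΔT = 76.20 K. Constrained thermal stress σ = E·α·ΔT = 410.0×10³ MPa × 4.31×10⁻⁶ × 76.20 = 135 MPa (compressive).
Compare to σ_y = 549 MPa: σ < σ_y, so it does not yield.

does not yield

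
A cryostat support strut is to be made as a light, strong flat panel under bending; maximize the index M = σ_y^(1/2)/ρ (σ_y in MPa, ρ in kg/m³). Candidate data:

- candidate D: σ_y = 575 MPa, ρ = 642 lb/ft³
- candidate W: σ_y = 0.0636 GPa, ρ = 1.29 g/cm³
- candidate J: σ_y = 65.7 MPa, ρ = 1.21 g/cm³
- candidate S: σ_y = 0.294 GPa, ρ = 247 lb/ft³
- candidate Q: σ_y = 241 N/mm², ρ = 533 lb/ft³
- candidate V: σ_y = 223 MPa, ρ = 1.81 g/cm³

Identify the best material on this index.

candidate V

Normalizing units and computing the index:
  candidate D: σ_y = 575.0 MPa, ρ = 10280 kg/m³
  candidate W: σ_y = 63.60 MPa, ρ = 1290 kg/m³
  candidate J: σ_y = 65.70 MPa, ρ = 1210 kg/m³
  candidate S: σ_y = 294.0 MPa, ρ = 3957 kg/m³
  candidate Q: σ_y = 241.0 MPa, ρ = 8538 kg/m³
  candidate V: σ_y = 223.0 MPa, ρ = 1810 kg/m³
  candidate V: M = 8.25×10⁻³
  candidate J: M = 6.70×10⁻³
  candidate W: M = 6.18×10⁻³
  candidate S: M = 4.33×10⁻³
  candidate D: M = 2.33×10⁻³
  candidate Q: M = 1.82×10⁻³
Candidate V ranks first.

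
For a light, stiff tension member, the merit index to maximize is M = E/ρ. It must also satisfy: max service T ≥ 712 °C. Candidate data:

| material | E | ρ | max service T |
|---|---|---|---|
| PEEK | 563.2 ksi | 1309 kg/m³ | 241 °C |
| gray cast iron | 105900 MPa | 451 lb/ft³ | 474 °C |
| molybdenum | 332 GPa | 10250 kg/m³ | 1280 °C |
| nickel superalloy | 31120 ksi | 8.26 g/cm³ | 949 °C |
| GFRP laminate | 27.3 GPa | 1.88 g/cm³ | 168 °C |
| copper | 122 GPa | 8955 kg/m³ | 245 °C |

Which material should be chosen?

Screen on constraints: max service T ≥ 712 °C. Survivors: molybdenum, nickel superalloy.
Convert each candidate to consistent units, then evaluate M:
  molybdenum: E = 332.0 GPa, ρ = 10250 kg/m³
  nickel superalloy: E = 214.6 GPa, ρ = 8260 kg/m³
  molybdenum: M = 32.4 MN·m/kg
  nickel superalloy: M = 26.0 MN·m/kg
Highest index: molybdenum.

molybdenum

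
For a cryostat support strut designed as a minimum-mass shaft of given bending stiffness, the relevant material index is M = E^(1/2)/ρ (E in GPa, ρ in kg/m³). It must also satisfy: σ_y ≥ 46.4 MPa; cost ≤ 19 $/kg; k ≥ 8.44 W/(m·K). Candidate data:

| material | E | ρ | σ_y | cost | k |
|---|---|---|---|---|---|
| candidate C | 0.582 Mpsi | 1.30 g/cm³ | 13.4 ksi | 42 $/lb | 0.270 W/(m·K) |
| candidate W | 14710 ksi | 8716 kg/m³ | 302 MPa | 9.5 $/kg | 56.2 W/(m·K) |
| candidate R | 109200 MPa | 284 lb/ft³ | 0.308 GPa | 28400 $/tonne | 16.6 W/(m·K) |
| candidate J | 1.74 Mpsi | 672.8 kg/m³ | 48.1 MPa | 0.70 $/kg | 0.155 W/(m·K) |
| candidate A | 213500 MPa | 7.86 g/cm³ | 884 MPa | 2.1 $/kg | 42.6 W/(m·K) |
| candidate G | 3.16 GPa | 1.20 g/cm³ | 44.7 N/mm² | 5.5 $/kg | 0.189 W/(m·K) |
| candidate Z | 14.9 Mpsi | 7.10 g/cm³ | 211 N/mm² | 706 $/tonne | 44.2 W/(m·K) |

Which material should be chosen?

candidate A

Screen on constraints: σ_y ≥ 46.4 MPa; cost ≤ 19 $/kg; k ≥ 8.44 W/(m·K). Survivors: candidate W, candidate A, candidate Z.
In SI units:
  candidate W: E = 101.4 GPa, ρ = 8716 kg/m³
  candidate A: E = 213.5 GPa, ρ = 7860 kg/m³
  candidate Z: E = 102.7 GPa, ρ = 7100 kg/m³
  candidate A: M = 1.86×10⁻³
  candidate Z: M = 1.43×10⁻³
  candidate W: M = 1.16×10⁻³
Highest index: candidate A.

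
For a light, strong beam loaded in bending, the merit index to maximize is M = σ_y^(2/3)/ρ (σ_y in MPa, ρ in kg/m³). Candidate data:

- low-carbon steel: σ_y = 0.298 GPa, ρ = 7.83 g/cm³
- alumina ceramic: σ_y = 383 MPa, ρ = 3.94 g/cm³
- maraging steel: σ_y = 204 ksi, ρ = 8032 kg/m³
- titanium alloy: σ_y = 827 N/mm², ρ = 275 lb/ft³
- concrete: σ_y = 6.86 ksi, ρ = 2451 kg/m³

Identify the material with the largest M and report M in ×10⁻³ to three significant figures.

After converting to SI:
  low-carbon steel: σ_y = 298.0 MPa, ρ = 7830 kg/m³
  alumina ceramic: σ_y = 383.0 MPa, ρ = 3940 kg/m³
  maraging steel: σ_y = 1407 MPa, ρ = 8032 kg/m³
  titanium alloy: σ_y = 827.0 MPa, ρ = 4405 kg/m³
  concrete: σ_y = 47.30 MPa, ρ = 2451 kg/m³
  titanium alloy: M = 20.0×10⁻³
  maraging steel: M = 15.6×10⁻³
  alumina ceramic: M = 13.4×10⁻³
  low-carbon steel: M = 5.70×10⁻³
  concrete: M = 5.34×10⁻³
Titanium alloy has the largest M.

titanium alloy, M = 20.0×10⁻³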